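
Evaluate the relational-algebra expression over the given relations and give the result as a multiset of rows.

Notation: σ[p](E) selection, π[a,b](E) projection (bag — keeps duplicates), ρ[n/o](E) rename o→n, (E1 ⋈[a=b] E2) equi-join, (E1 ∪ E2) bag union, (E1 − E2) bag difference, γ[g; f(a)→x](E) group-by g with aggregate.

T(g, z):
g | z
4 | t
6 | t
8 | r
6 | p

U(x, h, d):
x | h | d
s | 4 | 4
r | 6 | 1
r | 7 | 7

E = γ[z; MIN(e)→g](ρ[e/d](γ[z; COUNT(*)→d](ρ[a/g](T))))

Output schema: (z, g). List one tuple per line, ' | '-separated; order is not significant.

Per-node cardinality:
  T → 4
  ρ[a/g](T) → 4
  γ[z; COUNT(*)→d](ρ[a/g](T)) → 3
  ρ[e/d](γ[z; COUNT(*)→d](ρ[a/g](T))) → 3
  γ[z; MIN(e)→g](ρ[e/d](γ[z; COUNT(*)→d](ρ[a/g](T)))) → 3

== RESULT ==
z | g
p | 1
r | 1
t | 2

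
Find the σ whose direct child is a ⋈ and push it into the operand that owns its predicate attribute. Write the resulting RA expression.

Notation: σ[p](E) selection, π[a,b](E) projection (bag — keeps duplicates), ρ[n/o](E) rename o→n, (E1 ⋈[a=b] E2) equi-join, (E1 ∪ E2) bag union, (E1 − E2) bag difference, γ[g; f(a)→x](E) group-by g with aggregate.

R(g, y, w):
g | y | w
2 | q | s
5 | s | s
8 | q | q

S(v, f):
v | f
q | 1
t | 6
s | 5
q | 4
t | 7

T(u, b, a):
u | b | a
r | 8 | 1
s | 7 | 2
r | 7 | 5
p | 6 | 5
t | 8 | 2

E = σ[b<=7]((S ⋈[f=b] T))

σ filters on b, owned by the right side.
E' = (S ⋈[f=b] σ[b<=7](T))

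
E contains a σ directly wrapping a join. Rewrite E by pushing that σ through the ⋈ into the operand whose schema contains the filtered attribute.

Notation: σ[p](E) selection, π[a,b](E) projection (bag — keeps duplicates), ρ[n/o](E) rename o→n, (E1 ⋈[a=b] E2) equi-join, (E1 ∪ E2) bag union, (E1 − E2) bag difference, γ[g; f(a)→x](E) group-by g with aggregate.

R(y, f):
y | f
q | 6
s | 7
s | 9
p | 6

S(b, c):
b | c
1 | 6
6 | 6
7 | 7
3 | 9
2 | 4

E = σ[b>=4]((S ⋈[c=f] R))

σ filters on b, owned by the left side.
E' = (σ[b>=4](S) ⋈[c=f] R)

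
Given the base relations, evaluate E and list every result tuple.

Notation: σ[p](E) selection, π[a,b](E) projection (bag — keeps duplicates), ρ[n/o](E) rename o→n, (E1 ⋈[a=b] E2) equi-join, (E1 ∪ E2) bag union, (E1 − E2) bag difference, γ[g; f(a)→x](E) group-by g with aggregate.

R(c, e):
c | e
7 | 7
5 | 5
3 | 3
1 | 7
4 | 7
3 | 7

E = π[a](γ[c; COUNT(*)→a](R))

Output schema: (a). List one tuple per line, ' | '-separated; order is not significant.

Subexpression sizes:
  R → 6
  γ[c; COUNT(*)→a](R) → 5
  π[a](γ[c; COUNT(*)→a](R)) → 5

== RESULT ==
a
1
1
1
1
2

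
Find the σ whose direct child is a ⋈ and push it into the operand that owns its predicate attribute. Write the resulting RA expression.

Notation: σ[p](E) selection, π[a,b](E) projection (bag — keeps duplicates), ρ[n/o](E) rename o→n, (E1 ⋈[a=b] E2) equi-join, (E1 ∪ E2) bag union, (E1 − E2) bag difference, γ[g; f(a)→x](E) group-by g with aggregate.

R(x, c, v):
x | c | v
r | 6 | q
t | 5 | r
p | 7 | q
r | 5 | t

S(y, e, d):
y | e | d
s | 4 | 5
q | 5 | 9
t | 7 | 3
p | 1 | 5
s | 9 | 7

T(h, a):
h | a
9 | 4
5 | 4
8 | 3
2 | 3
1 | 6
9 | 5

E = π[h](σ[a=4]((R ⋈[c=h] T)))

σ filters on a, owned by the right side.
E' = π[h]((R ⋈[c=h] σ[a=4](T)))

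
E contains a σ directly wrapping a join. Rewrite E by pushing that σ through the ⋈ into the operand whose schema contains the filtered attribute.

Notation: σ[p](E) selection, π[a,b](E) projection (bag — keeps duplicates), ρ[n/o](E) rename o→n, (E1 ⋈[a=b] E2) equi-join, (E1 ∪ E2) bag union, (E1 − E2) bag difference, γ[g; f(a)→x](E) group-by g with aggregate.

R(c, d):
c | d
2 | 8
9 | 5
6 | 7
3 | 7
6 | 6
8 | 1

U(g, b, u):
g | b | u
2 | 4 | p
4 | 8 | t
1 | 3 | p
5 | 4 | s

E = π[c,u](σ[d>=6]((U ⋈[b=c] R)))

σ filters on d, owned by the right side.
E' = π[c,u]((U ⋈[b=c] σ[d>=6](R)))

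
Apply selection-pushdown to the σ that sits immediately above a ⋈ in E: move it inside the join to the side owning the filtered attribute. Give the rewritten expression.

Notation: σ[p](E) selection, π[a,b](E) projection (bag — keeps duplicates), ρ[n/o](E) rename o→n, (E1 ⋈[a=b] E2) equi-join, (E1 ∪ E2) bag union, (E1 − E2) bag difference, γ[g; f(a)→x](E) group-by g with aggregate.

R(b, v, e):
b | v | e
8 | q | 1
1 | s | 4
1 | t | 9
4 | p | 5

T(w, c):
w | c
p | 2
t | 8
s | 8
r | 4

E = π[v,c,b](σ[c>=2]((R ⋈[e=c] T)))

σ filters on c, owned by the right side.
E' = π[v,c,b]((R ⋈[e=c] σ[c>=2](T)))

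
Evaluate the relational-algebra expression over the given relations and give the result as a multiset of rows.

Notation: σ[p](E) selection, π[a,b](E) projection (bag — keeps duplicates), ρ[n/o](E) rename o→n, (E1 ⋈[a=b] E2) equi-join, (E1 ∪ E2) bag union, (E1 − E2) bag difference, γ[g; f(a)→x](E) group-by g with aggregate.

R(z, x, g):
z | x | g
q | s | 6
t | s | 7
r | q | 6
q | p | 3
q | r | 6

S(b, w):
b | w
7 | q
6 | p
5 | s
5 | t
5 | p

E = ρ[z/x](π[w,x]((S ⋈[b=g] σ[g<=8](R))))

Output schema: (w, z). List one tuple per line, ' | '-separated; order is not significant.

Per-node cardinality:
  S → 5
  R → 5
  σ[g<=8](R) → 5
  (S ⋈[b=g] σ[g<=8](R)) → 4
  π[w,x]((S ⋈[b=g] σ[g<=8](R))) → 4
  ρ[z/x](π[w,x]((S ⋈[b=g] σ[g<=8](R)))) → 4

== RESULT ==
w | z
p | q
p | r
p | s
q | s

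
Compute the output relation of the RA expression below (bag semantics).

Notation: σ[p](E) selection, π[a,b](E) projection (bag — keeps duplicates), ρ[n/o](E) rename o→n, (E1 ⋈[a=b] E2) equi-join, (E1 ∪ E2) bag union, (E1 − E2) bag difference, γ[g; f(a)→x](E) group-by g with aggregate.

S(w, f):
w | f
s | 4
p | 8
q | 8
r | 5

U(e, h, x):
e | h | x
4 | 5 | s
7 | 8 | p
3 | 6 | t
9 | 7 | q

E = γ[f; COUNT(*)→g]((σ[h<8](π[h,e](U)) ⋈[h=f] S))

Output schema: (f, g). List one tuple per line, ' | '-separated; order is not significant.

Per-node cardinality:
  U → 4
  π[h,e](U) → 4
  σ[h<8](π[h,e](U)) → 3
  S → 4
  (σ[h<8](π[h,e](U)) ⋈[h=f] S) → 1
  γ[f; COUNT(*)→g]((σ[h<8](π[h,e](U)) ⋈[h=f] S)) → 1

== RESULT ==
f | g
5 | 1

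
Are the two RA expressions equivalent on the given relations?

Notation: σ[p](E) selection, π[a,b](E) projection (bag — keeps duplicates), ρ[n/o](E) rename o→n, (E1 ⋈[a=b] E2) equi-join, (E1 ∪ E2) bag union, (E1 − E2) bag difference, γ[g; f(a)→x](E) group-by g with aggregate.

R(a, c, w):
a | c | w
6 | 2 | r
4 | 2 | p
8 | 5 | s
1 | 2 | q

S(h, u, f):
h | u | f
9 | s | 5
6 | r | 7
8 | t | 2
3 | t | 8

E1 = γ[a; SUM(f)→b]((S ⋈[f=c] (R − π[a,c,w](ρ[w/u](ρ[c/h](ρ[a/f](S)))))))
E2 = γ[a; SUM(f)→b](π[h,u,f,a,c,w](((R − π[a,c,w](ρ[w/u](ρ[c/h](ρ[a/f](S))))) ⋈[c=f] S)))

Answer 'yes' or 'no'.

E1 subexpression sizes:
  S → 4
  R → 4
  S → 4
  ρ[a/f](S) → 4
  ρ[c/h](ρ[a/f](S)) → 4
  ρ[w/u](ρ[c/h](ρ[a/f](S))) → 4
  π[a,c,w](ρ[w/u](ρ[c/h](ρ[a/f](S)))) → 4
  (R − π[a,c,w](ρ[w/u](ρ[c/h](ρ[a/f](S))))) → 4
  (S ⋈[f=c] (R − π[a,c,w](ρ[w/u](ρ[c/h](ρ[a/f](S)))))) → 4
  γ[a; SUM(f)→b]((S ⋈[f=c] (R − π[a,c,w](ρ[w/u](ρ[c/h](ρ[a/f](S))))))) → 4
E2 subexpression sizes:
  R → 4
  S → 4
  ρ[a/f](S) → 4
  ρ[c/h](ρ[a/f](S)) → 4
  ρ[w/u](ρ[c/h](ρ[a/f](S))) → 4
  π[a,c,w](ρ[w/u](ρ[c/h](ρ[a/f](S)))) → 4
  (R − π[a,c,w](ρ[w/u](ρ[c/h](ρ[a/f](S))))) → 4
  S → 4
  ((R − π[a,c,w](ρ[w/u](ρ[c/h](ρ[a/f](S))))) ⋈[c=f] S) → 4
  π[h,u,f,a,c,w](((R − π[a,c,w](ρ[w/u](ρ[c/h](ρ[a/f](S))))) ⋈[c=f] S)) → 4
  γ[a; SUM(f)→b](π[h,u,f,a,c,w](((R − π[a,c,w](ρ[w/u](ρ[c/h](ρ[a/f](S))))) ⋈[c=f] S))) → 4

E1 and E2 produce the same multiset:
a | b
1 | 2
4 | 2
6 | 2
8 | 5

yes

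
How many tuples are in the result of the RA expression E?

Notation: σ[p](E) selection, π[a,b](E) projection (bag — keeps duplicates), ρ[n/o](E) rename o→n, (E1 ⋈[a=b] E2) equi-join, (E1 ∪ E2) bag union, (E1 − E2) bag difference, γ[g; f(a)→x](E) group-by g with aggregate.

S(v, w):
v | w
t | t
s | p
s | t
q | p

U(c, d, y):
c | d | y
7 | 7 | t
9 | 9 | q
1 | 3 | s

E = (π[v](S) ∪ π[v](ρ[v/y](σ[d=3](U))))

Stepwise |·|:
  S → 4
  π[v](S) → 4
  U → 3
  σ[d=3](U) → 1
  ρ[v/y](σ[d=3](U)) → 1
  π[v](ρ[v/y](σ[d=3](U))) → 1
  (π[v](S) ∪ π[v](ρ[v/y](σ[d=3](U)))) → 5

|E| = 5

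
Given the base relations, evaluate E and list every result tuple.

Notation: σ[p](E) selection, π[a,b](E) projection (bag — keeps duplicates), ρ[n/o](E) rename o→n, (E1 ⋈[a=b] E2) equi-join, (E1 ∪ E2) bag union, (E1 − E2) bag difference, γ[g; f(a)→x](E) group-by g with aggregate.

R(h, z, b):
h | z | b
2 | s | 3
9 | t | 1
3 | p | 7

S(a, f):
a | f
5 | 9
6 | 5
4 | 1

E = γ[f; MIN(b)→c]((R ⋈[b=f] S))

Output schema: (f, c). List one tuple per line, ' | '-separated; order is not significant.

Subexpression sizes:
  R → 3
  S → 3
  (R ⋈[b=f] S) → 1
  γ[f; MIN(b)→c]((R ⋈[b=f] S)) → 1

== RESULT ==
f | c
1 | 1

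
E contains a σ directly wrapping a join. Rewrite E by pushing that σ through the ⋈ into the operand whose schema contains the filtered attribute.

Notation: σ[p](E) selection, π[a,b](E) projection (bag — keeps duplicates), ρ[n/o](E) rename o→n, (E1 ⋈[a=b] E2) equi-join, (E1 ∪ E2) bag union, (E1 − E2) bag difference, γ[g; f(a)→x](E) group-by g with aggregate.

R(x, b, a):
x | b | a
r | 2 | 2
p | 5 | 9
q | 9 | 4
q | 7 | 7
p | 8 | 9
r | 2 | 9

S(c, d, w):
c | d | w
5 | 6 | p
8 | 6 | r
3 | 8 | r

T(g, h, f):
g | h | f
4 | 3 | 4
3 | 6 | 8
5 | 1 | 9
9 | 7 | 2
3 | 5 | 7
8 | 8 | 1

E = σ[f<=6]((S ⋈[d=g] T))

σ filters on f, owned by the right side.
E' = (S ⋈[d=g] σ[f<=6](T))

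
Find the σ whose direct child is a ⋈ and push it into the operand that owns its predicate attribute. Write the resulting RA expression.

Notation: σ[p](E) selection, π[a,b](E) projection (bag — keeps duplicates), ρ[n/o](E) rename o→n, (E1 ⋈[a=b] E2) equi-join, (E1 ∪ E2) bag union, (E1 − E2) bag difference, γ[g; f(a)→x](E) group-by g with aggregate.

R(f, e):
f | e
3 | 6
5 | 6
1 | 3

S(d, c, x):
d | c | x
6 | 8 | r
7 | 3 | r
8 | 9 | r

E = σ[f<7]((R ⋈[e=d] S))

σ filters on f, owned by the left side.
E' = (σ[f<7](R) ⋈[e=d] S)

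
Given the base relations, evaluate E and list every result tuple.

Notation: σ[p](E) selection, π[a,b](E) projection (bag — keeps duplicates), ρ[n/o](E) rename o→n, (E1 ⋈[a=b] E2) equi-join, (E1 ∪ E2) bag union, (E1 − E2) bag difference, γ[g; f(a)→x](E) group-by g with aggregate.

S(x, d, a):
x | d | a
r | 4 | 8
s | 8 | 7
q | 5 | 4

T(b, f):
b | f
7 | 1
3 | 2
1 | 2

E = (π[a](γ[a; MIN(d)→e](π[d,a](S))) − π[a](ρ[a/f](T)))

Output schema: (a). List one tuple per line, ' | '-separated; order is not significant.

Stepwise |·|:
  S → 3
  π[d,a](S) → 3
  γ[a; MIN(d)→e](π[d,a](S)) → 3
  π[a](γ[a; MIN(d)→e](π[d,a](S))) → 3
  T → 3
  ρ[a/f](T) → 3
  π[a](ρ[a/f](T)) → 3
  (π[a](γ[a; MIN(d)→e](π[d,a](S))) − π[a](ρ[a/f](T))) → 3

== RESULT ==
a
4
7
8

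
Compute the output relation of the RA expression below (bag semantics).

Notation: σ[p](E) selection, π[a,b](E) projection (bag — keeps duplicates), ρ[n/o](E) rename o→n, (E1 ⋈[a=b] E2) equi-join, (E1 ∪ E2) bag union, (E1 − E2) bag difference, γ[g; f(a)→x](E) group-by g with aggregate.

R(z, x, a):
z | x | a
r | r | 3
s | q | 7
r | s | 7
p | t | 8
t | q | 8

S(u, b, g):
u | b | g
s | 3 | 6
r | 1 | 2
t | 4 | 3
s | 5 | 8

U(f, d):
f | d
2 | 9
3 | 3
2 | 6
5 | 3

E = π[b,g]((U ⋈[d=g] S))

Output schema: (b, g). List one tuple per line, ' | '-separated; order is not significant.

Per-node cardinality:
  U → 4
  S → 4
  (U ⋈[d=g] S) → 3
  π[b,g]((U ⋈[d=g] S)) → 3

== RESULT ==
b | g
3 | 6
4 | 3
4 | 3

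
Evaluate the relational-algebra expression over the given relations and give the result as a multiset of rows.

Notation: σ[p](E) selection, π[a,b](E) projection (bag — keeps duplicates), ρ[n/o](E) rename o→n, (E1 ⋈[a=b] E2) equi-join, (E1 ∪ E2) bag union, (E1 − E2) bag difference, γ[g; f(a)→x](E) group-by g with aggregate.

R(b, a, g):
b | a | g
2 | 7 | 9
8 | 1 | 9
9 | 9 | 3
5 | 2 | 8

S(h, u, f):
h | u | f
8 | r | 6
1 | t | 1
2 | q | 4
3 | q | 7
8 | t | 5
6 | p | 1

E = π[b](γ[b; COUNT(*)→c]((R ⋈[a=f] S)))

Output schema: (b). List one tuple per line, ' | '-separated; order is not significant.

Stepwise |·|:
  R → 4
  S → 6
  (R ⋈[a=f] S) → 3
  γ[b; COUNT(*)→c]((R ⋈[a=f] S)) → 2
  π[b](γ[b; COUNT(*)→c]((R ⋈[a=f] S))) → 2

== RESULT ==
b
2
8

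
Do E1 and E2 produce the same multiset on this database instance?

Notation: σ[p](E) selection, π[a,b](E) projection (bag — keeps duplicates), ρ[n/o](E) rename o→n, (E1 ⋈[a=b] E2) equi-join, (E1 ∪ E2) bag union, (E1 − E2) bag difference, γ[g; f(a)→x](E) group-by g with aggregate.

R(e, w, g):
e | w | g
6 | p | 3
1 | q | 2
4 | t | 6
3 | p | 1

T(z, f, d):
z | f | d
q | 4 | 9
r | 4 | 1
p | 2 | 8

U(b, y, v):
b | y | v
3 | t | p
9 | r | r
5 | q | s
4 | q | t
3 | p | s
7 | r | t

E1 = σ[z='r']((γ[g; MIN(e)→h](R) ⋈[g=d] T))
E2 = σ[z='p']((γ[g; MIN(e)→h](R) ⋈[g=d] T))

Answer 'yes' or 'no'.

E1 row counts bottom-up:
  R → 4
  γ[g; MIN(e)→h](R) → 4
  T → 3
  (γ[g; MIN(e)→h](R) ⋈[g=d] T) → 1
  σ[z='r']((γ[g; MIN(e)→h](R) ⋈[g=d] T)) → 1
E2 row counts bottom-up:
  R → 4
  γ[g; MIN(e)→h](R) → 4
  T → 3
  (γ[g; MIN(e)→h](R) ⋈[g=d] T) → 1
  σ[z='p']((γ[g; MIN(e)→h](R) ⋈[g=d] T)) → 0

E1 result:
g | h | z | f | d
1 | 3 | r | 4 | 1
E2 result:
g | h | z | f | d
(0 rows)
Witness: (1, 3, 'r', 4, 1) appears 1× in E1 but 0× in E2.

no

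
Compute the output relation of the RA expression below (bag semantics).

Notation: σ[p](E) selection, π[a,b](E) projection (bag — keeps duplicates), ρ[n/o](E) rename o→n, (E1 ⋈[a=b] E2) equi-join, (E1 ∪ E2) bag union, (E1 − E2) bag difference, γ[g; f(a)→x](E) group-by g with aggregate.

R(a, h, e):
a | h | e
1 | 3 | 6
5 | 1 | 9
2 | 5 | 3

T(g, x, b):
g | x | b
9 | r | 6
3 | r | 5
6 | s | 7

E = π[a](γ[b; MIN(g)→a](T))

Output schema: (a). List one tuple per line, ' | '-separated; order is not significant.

Row counts bottom-up:
  T → 3
  γ[b; MIN(g)→a](T) → 3
  π[a](γ[b; MIN(g)→a](T)) → 3

== RESULT ==
a
3
6
9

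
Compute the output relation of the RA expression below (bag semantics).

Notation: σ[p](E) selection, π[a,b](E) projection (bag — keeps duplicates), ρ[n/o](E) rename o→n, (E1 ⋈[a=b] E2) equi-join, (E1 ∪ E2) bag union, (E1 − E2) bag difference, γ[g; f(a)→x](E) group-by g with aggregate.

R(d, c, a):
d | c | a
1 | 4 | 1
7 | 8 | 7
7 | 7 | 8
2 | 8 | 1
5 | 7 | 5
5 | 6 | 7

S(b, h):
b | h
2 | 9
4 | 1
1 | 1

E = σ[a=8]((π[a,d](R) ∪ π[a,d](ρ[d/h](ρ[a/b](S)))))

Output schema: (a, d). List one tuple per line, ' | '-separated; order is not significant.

Subexpression sizes:
  R → 6
  π[a,d](R) → 6
  S → 3
  ρ[a/b](S) → 3
  ρ[d/h](ρ[a/b](S)) → 3
  π[a,d](ρ[d/h](ρ[a/b](S))) → 3
  (π[a,d](R) ∪ π[a,d](ρ[d/h](ρ[a/b](S)))) → 9
  σ[a=8]((π[a,d](R) ∪ π[a,d](ρ[d/h](ρ[a/b](S))))) → 1

== RESULT ==
a | d
8 | 7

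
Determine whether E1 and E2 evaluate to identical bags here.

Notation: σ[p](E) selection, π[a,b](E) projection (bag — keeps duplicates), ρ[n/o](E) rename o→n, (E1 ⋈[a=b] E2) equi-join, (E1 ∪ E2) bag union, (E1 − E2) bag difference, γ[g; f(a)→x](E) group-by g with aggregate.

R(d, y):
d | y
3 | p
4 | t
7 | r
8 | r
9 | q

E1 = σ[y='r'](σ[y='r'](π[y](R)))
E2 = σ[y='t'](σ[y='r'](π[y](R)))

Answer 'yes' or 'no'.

E1 row counts bottom-up:
  R → 5
  π[y](R) → 5
  σ[y='r'](π[y](R)) → 2
  σ[y='r'](σ[y='r'](π[y](R))) → 2
E2 row counts bottom-up:
  R → 5
  π[y](R) → 5
  σ[y='r'](π[y](R)) → 2
  σ[y='t'](σ[y='r'](π[y](R))) → 0

E1 result:
y
r
r
E2 result:
y
(0 rows)
Witness: ('r',) appears 2× in E1 but 0× in E2.

no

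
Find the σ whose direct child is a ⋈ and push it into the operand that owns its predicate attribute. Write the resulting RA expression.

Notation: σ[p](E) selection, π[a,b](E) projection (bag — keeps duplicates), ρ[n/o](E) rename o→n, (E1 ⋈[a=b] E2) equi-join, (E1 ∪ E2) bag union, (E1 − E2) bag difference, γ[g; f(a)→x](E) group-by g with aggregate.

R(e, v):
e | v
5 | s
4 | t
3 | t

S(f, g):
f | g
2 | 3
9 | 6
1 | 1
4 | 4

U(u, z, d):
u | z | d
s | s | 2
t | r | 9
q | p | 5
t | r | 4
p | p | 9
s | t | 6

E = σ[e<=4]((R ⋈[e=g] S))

σ filters on e, owned by the left side.
E' = (σ[e<=4](R) ⋈[e=g] S)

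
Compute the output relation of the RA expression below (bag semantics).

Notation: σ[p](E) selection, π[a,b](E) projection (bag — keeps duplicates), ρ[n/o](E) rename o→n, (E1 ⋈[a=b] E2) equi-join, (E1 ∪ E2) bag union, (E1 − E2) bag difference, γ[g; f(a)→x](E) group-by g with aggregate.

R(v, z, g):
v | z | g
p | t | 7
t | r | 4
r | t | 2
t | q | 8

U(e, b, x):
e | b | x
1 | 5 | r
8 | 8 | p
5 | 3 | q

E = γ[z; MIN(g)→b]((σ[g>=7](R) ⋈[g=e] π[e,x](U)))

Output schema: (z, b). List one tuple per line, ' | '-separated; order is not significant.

Per-node cardinality:
  R → 4
  σ[g>=7](R) → 2
  U → 3
  π[e,x](U) → 3
  (σ[g>=7](R) ⋈[g=e] π[e,x](U)) → 1
  γ[z; MIN(g)→b]((σ[g>=7](R) ⋈[g=e] π[e,x](U))) → 1

== RESULT ==
z | b
q | 8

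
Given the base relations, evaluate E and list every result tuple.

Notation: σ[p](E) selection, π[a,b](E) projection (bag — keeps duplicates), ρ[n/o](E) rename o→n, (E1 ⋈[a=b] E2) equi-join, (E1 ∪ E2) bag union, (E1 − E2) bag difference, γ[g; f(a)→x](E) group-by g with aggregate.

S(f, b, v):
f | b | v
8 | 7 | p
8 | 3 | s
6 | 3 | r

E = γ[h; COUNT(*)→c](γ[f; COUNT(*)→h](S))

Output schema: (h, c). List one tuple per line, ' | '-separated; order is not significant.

Row counts bottom-up:
  S → 3
  γ[f; COUNT(*)→h](S) → 2
  γ[h; COUNT(*)→c](γ[f; COUNT(*)→h](S)) → 2

== RESULT ==
h | c
1 | 1
2 | 1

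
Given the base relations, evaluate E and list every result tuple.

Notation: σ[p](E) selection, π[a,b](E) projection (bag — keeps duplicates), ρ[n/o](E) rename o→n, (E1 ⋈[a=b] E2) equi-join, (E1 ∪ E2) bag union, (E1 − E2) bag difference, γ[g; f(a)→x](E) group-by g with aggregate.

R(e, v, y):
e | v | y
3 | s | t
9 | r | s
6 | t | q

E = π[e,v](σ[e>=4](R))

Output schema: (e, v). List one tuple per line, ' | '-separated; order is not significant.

Stepwise |·|:
  R → 3
  σ[e>=4](R) → 2
  π[e,v](σ[e>=4](R)) → 2

== RESULT ==
e | v
6 | t
9 | r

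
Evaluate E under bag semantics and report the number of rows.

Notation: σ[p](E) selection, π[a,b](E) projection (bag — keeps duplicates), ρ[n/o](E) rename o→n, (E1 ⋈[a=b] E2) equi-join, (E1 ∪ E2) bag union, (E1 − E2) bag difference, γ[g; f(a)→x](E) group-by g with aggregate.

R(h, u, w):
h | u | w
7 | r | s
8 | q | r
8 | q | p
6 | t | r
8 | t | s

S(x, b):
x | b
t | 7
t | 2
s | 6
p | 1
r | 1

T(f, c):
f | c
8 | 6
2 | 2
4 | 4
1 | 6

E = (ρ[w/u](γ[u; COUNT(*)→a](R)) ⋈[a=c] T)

Row counts bottom-up:
  R → 5
  γ[u; COUNT(*)→a](R) → 3
  ρ[w/u](γ[u; COUNT(*)→a](R)) → 3
  T → 4
  (ρ[w/u](γ[u; COUNT(*)→a](R)) ⋈[a=c] T) → 2

|E| = 2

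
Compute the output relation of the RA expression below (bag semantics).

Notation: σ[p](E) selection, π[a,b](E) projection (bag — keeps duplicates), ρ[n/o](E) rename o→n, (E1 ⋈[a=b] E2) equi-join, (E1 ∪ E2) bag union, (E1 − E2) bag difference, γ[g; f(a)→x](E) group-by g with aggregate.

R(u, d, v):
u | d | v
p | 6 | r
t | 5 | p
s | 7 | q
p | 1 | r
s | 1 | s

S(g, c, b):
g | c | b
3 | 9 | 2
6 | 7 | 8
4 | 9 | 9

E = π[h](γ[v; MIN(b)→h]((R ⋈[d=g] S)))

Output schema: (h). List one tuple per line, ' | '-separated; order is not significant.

Subexpression sizes:
  R → 5
  S → 3
  (R ⋈[d=g] S) → 1
  γ[v; MIN(b)→h]((R ⋈[d=g] S)) → 1
  π[h](γ[v; MIN(b)→h]((R ⋈[d=g] S))) → 1

== RESULT ==
h
8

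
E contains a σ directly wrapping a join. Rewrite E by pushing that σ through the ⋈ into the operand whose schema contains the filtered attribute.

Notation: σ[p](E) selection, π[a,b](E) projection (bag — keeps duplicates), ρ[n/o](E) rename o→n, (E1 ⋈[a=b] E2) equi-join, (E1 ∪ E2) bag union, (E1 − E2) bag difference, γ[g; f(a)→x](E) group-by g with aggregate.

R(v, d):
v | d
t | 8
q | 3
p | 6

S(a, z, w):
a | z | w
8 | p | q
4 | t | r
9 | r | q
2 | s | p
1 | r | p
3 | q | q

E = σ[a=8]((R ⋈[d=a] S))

σ filters on a, owned by the right side.
E' = (R ⋈[d=a] σ[a=8](S))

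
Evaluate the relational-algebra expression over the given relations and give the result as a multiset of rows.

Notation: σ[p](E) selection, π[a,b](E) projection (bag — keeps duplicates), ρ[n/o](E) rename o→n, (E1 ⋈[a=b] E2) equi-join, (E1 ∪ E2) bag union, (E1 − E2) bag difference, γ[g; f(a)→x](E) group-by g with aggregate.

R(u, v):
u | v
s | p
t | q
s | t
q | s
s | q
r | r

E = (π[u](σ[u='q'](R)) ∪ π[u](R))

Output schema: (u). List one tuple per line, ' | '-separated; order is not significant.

Row counts bottom-up:
  R → 6
  σ[u='q'](R) → 1
  π[u](σ[u='q'](R)) → 1
  R → 6
  π[u](R) → 6
  (π[u](σ[u='q'](R)) ∪ π[u](R)) → 7

== RESULT ==
u
q
q
r
s
s
s
t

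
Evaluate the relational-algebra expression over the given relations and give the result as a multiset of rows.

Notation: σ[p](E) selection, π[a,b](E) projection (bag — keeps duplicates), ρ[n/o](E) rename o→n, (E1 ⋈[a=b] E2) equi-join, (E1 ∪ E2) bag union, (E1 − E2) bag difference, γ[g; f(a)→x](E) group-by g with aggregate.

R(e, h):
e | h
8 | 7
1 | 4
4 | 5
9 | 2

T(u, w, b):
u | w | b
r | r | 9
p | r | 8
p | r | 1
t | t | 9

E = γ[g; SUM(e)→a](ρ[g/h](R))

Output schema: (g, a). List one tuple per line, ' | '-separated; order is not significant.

Per-node cardinality:
  R → 4
  ρ[g/h](R) → 4
  γ[g; SUM(e)→a](ρ[g/h](R)) → 4

== RESULT ==
g | a
2 | 9
4 | 1
5 | 4
7 | 8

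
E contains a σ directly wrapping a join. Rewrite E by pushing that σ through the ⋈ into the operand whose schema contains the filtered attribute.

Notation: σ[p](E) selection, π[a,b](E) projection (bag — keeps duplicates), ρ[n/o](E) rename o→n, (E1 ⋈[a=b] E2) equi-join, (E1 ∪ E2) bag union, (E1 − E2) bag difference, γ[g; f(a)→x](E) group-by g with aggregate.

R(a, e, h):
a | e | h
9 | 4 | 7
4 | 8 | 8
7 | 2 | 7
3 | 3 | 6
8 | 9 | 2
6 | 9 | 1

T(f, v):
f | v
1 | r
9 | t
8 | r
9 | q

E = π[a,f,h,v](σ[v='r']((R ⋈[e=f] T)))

σ filters on v, owned by the right side.
E' = π[a,f,h,v]((R ⋈[e=f] σ[v='r'](T)))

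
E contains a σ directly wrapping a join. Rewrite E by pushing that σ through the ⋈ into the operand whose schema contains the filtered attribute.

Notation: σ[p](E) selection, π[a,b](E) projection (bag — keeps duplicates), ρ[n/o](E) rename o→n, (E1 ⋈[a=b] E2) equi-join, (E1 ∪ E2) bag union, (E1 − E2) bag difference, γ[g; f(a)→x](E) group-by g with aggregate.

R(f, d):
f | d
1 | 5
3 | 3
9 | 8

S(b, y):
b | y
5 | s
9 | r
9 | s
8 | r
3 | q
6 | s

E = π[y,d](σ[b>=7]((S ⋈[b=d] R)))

σ filters on b, owned by the left side.
E' = π[y,d]((σ[b>=7](S) ⋈[b=d] R))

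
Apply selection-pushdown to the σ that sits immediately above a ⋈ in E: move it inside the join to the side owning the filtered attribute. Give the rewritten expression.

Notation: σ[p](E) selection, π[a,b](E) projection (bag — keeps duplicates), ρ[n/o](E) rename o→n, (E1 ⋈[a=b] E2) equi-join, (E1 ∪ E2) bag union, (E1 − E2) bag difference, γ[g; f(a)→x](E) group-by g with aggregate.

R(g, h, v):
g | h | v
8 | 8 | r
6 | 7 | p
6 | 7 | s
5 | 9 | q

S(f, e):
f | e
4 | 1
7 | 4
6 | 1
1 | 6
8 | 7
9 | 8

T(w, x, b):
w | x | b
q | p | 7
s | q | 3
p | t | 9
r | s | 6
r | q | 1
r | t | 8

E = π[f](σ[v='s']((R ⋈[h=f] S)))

σ filters on v, owned by the left side.
E' = π[f]((σ[v='s'](R) ⋈[h=f] S))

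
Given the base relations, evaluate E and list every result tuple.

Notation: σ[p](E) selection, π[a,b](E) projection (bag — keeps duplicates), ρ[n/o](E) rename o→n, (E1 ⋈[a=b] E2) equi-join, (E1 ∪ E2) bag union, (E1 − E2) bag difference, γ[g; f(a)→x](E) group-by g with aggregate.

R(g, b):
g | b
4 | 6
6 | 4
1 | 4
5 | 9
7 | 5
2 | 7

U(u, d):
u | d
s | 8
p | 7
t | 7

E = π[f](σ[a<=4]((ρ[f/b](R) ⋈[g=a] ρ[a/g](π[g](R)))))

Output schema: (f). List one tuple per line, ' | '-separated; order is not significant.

Stepwise |·|:
  R → 6
  ρ[f/b](R) → 6
  R → 6
  π[g](R) → 6
  ρ[a/g](π[g](R)) → 6
  (ρ[f/b](R) ⋈[g=a] ρ[a/g](π[g](R))) → 6
  σ[a<=4]((ρ[f/b](R) ⋈[g=a] ρ[a/g](π[g](R)))) → 3
  π[f](σ[a<=4]((ρ[f/b](R) ⋈[g=a] ρ[a/g](π[g](R))))) → 3

== RESULT ==
f
4
6
7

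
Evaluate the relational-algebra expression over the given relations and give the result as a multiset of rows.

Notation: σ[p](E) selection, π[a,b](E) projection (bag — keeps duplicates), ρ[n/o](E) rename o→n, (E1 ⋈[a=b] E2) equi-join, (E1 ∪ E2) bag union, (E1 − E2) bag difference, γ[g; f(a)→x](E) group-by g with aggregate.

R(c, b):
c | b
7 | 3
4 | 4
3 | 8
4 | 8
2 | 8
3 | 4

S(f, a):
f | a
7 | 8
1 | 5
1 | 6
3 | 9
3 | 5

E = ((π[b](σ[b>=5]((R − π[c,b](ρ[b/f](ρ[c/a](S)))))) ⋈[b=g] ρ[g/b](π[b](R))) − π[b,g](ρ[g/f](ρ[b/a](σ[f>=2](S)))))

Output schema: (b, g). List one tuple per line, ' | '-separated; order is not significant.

Row counts bottom-up:
  R → 6
  S → 5
  ρ[c/a](S) → 5
  ρ[b/f](ρ[c/a](S)) → 5
  π[c,b](ρ[b/f](ρ[c/a](S))) → 5
  (R − π[c,b](ρ[b/f](ρ[c/a](S)))) → 6
  σ[b>=5]((R − π[c,b](ρ[b/f](ρ[c/a](S))))) → 3
  π[b](σ[b>=5]((R − π[c,b](ρ[b/f](ρ[c/a](S)))))) → 3
  R → 6
  π[b](R) → 6
  ρ[g/b](π[b](R)) → 6
  (π[b](σ[b>=5]((R − π[c,b](ρ[b/f](ρ[c/a](S)))))) ⋈[b=g] ρ[g/b](π[b](R))) → 9
  S → 5
  σ[f>=2](S) → 3
  ρ[b/a](σ[f>=2](S)) → 3
  ρ[g/f](ρ[b/a](σ[f>=2](S))) → 3
  π[b,g](ρ[g/f](ρ[b/a](σ[f>=2](S)))) → 3
  ((π[b](σ[b>=5]((R − π[c,b](ρ[b/f](ρ[c/a](S)))))) ⋈[b=g] ρ[g/b](π[b](R))) − π[b,g](ρ[g/f](ρ[b/a](σ[f>=2](S))))) → 9

== RESULT ==
b | g
8 | 8
8 | 8
8 | 8
8 | 8
8 | 8
8 | 8
8 | 8
8 | 8
8 | 8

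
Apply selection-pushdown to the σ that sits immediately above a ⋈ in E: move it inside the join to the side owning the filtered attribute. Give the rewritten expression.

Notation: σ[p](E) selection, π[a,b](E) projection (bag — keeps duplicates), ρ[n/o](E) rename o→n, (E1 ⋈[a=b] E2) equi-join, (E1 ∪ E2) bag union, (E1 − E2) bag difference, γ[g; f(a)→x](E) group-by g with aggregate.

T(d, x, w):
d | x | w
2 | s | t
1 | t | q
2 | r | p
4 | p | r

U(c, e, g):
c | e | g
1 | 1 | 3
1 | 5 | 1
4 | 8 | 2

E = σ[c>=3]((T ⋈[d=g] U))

σ filters on c, owned by the right side.
E' = (T ⋈[d=g] σ[c>=3](U))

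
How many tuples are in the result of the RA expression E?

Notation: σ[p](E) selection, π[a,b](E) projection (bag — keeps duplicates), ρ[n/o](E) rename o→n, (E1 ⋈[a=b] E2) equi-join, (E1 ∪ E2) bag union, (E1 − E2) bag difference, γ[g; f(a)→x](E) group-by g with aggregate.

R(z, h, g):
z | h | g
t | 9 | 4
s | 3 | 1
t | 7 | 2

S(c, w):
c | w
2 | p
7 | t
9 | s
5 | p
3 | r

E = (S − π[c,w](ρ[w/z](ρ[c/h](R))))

Stepwise |·|:
  S → 5
  R → 3
  ρ[c/h](R) → 3
  ρ[w/z](ρ[c/h](R)) → 3
  π[c,w](ρ[w/z](ρ[c/h](R))) → 3
  (S − π[c,w](ρ[w/z](ρ[c/h](R)))) → 4

|E| = 4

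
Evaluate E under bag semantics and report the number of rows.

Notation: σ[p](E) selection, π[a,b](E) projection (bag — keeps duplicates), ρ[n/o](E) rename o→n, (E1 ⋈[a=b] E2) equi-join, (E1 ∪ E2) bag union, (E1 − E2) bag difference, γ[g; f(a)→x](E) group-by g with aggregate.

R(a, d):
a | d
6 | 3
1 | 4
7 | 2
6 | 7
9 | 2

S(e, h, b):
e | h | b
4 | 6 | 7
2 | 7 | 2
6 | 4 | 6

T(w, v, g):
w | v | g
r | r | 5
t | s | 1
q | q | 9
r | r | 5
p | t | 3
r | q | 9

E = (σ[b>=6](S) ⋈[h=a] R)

Per-node cardinality:
  S → 3
  σ[b>=6](S) → 2
  R → 5
  (σ[b>=6](S) ⋈[h=a] R) → 2

|E| = 2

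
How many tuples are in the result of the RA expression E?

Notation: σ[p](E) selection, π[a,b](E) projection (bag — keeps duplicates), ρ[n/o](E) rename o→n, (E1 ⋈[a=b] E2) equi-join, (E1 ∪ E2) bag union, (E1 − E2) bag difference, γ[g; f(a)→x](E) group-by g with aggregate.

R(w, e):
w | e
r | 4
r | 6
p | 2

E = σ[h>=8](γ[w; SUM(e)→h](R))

Stepwise |·|:
  R → 3
  γ[w; SUM(e)→h](R) → 2
  σ[h>=8](γ[w; SUM(e)→h](R)) → 1

|E| = 1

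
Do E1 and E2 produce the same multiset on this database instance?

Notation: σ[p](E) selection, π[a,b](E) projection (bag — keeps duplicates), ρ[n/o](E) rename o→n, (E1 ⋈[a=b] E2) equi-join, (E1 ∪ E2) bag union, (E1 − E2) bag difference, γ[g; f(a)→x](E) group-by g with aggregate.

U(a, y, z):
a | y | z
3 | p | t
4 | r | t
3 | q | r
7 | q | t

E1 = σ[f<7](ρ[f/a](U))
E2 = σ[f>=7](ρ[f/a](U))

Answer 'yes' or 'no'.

E1 per-node cardinality:
  U → 4
  ρ[f/a](U) → 4
  σ[f<7](ρ[f/a](U)) → 3
E2 per-node cardinality:
  U → 4
  ρ[f/a](U) → 4
  σ[f>=7](ρ[f/a](U)) → 1

E1 result:
f | y | z
3 | p | t
3 | q | r
4 | r | t
E2 result:
f | y | z
7 | q | t
Witness: (3, 'p', 't') appears 1× in E1 but 0× in E2.

no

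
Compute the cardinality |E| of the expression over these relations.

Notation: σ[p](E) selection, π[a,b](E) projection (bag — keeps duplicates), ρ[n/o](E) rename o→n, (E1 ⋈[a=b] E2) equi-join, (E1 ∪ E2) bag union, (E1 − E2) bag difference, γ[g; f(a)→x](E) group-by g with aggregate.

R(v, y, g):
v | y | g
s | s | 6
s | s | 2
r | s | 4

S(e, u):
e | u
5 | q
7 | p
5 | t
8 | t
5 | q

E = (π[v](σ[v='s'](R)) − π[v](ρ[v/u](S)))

Stepwise |·|:
  R → 3
  σ[v='s'](R) → 2
  π[v](σ[v='s'](R)) → 2
  S → 5
  ρ[v/u](S) → 5
  π[v](ρ[v/u](S)) → 5
  (π[v](σ[v='s'](R)) − π[v](ρ[v/u](S))) → 2

|E| = 2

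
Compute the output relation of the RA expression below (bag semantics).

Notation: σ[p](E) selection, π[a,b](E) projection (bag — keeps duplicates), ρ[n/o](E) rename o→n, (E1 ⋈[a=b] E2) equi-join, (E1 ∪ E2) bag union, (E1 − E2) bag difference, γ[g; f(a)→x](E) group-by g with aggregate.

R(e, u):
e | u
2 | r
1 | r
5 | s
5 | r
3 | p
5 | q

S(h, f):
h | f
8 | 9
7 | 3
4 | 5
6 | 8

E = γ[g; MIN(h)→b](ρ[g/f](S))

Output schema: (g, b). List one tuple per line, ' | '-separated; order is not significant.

Stepwise |·|:
  S → 4
  ρ[g/f](S) → 4
  γ[g; MIN(h)→b](ρ[g/f](S)) → 4

== RESULT ==
g | b
3 | 7
5 | 4
8 | 6
9 | 8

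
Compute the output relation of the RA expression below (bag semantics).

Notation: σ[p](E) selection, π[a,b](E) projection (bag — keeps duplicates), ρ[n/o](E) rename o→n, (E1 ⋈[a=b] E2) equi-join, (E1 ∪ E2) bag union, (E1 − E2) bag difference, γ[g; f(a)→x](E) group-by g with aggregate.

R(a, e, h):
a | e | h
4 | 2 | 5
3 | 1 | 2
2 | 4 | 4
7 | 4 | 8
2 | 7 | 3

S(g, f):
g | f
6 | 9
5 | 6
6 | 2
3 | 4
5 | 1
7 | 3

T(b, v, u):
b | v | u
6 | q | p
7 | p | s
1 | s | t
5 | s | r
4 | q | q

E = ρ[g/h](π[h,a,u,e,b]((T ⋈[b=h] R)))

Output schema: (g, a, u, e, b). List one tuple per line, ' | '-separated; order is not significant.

Subexpression sizes:
  T → 5
  R → 5
  (T ⋈[b=h] R) → 2
  π[h,a,u,e,b]((T ⋈[b=h] R)) → 2
  ρ[g/h](π[h,a,u,e,b]((T ⋈[b=h] R))) → 2

== RESULT ==
g | a | u | e | b
4 | 2 | q | 4 | 4
5 | 4 | r | 2 | 5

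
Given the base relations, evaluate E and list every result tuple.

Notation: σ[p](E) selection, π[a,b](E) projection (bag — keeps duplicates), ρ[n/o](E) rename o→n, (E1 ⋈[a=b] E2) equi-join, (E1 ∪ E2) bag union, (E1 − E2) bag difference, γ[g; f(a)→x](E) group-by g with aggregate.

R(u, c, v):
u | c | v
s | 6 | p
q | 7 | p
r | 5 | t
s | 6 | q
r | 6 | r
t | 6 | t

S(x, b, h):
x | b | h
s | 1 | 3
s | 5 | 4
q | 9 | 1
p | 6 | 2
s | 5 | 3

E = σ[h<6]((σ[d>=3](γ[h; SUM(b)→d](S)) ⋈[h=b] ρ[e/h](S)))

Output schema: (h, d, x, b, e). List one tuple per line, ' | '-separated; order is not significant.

Per-node cardinality:
  S → 5
  γ[h; SUM(b)→d](S) → 4
  σ[d>=3](γ[h; SUM(b)→d](S)) → 4
  S → 5
  ρ[e/h](S) → 5
  (σ[d>=3](γ[h; SUM(b)→d](S)) ⋈[h=b] ρ[e/h](S)) → 1
  σ[h<6]((σ[d>=3](γ[h; SUM(b)→d](S)) ⋈[h=b] ρ[e/h](S))) → 1

== RESULT ==
h | d | x | b | e
1 | 9 | s | 1 | 3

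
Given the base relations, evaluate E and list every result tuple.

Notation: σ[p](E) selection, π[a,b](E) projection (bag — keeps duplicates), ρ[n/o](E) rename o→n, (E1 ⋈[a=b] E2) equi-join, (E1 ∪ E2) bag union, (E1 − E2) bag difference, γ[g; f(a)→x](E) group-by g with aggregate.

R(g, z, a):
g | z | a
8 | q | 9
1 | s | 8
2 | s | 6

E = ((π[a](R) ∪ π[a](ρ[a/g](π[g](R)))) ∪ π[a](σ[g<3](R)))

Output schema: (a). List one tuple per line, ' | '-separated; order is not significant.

Per-node cardinality:
  R → 3
  π[a](R) → 3
  R → 3
  π[g](R) → 3
  ρ[a/g](π[g](R)) → 3
  π[a](ρ[a/g](π[g](R))) → 3
  (π[a](R) ∪ π[a](ρ[a/g](π[g](R)))) → 6
  R → 3
  σ[g<3](R) → 2
  π[a](σ[g<3](R)) → 2
  ((π[a](R) ∪ π[a](ρ[a/g](π[g](R)))) ∪ π[a](σ[g<3](R))) → 8

== RESULT ==
a
1
2
6
6
8
8
8
9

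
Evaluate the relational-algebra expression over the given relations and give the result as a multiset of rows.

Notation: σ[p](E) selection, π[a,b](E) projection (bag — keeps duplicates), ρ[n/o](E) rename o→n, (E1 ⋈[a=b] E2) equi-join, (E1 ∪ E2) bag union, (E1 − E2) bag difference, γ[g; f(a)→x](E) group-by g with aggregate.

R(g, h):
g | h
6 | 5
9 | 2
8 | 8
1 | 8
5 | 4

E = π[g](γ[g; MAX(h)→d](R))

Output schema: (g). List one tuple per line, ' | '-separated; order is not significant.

Stepwise |·|:
  R → 5
  γ[g; MAX(h)→d](R) → 5
  π[g](γ[g; MAX(h)→d](R)) → 5

== RESULT ==
g
1
5
6
8
9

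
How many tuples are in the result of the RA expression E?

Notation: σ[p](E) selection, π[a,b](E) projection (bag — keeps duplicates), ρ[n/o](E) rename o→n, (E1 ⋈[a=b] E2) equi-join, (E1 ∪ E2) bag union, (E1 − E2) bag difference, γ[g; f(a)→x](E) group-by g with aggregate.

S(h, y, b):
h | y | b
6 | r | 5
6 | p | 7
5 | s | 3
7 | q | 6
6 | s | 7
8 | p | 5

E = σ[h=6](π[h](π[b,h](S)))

Row counts bottom-up:
  S → 6
  π[b,h](S) → 6
  π[h](π[b,h](S)) → 6
  σ[h=6](π[h](π[b,h](S))) → 3

|E| = 3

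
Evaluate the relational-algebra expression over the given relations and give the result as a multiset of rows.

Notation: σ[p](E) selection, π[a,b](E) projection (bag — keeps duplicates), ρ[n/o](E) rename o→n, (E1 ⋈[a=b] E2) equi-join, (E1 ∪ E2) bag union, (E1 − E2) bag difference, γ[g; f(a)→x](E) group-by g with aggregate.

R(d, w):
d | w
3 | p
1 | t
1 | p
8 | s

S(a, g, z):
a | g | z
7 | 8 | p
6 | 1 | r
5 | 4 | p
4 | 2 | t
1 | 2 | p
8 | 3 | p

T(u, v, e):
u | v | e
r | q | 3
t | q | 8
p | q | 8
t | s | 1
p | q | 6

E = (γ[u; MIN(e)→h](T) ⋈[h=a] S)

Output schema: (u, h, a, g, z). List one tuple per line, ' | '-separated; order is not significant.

Per-node cardinality:
  T → 5
  γ[u; MIN(e)→h](T) → 3
  S → 6
  (γ[u; MIN(e)→h](T) ⋈[h=a] S) → 2

== RESULT ==
u | h | a | g | z
p | 6 | 6 | 1 | r
t | 1 | 1 | 2 | p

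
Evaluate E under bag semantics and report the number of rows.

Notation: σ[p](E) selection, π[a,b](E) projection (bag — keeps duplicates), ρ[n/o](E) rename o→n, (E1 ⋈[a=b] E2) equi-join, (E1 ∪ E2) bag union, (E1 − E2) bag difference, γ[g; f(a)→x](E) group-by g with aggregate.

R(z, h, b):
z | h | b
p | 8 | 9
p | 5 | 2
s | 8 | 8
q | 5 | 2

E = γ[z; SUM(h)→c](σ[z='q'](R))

Per-node cardinality:
  R → 4
  σ[z='q'](R) → 1
  γ[z; SUM(h)→c](σ[z='q'](R)) → 1

|E| = 1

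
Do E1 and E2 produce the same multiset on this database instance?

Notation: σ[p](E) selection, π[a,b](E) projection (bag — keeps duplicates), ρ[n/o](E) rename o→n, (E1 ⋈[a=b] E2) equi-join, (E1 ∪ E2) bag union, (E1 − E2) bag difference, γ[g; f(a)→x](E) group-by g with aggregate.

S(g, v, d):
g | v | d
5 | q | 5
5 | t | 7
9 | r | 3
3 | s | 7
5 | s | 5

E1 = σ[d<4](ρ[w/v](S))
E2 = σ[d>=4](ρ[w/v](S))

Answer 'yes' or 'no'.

E1 row counts bottom-up:
  S → 5
  ρ[w/v](S) → 5
  σ[d<4](ρ[w/v](S)) → 1
E2 row counts bottom-up:
  S → 5
  ρ[w/v](S) → 5
  σ[d>=4](ρ[w/v](S)) → 4

E1 result:
g | w | d
9 | r | 3
E2 result:
g | w | d
3 | s | 7
5 | q | 5
5 | s | 5
5 | t | 7
Witness: (5, 'q', 5) appears 0× in E1 but 1× in E2.

no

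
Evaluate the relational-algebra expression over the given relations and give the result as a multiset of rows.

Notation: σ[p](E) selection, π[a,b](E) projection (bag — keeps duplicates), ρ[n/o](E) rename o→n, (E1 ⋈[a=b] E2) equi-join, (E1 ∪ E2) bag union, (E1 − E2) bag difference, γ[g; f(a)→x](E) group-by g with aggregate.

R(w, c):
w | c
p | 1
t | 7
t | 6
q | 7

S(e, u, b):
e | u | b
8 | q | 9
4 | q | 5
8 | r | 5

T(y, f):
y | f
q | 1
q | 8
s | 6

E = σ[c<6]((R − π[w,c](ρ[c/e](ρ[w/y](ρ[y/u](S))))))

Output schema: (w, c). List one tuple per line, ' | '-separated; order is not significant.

Stepwise |·|:
  R → 4
  S → 3
  ρ[y/u](S) → 3
  ρ[w/y](ρ[y/u](S)) → 3
  ρ[c/e](ρ[w/y](ρ[y/u](S))) → 3
  π[w,c](ρ[c/e](ρ[w/y](ρ[y/u](S)))) → 3
  (R − π[w,c](ρ[c/e](ρ[w/y](ρ[y/u](S))))) → 4
  σ[c<6]((R − π[w,c](ρ[c/e](ρ[w/y](ρ[y/u](S)))))) → 1

== RESULT ==
w | c
p | 1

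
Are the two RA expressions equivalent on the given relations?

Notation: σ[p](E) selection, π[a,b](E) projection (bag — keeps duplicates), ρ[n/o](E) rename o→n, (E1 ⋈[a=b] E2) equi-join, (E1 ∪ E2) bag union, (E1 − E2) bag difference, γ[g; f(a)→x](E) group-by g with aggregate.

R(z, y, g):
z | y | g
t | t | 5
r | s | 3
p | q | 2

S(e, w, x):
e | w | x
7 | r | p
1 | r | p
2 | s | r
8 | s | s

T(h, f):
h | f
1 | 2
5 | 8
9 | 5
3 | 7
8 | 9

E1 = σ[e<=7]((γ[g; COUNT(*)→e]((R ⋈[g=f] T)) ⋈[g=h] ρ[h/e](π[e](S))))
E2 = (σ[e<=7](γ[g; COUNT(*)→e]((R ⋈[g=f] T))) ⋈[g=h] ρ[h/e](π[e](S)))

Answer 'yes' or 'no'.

E1 per-node cardinality:
  R → 3
  T → 5
  (R ⋈[g=f] T) → 2
  γ[g; COUNT(*)→e]((R ⋈[g=f] T)) → 2
  S → 4
  π[e](S) → 4
  ρ[h/e](π[e](S)) → 4
  (γ[g; COUNT(*)→e]((R ⋈[g=f] T)) ⋈[g=h] ρ[h/e](π[e](S))) → 1
  σ[e<=7]((γ[g; COUNT(*)→e]((R ⋈[g=f] T)) ⋈[g=h] ρ[h/e](π[e](S)))) → 1
E2 per-node cardinality:
  R → 3
  T → 5
  (R ⋈[g=f] T) → 2
  γ[g; COUNT(*)→e]((R ⋈[g=f] T)) → 2
  σ[e<=7](γ[g; COUNT(*)→e]((R ⋈[g=f] T))) → 2
  S → 4
  π[e](S) → 4
  ρ[h/e](π[e](S)) → 4
  (σ[e<=7](γ[g; COUNT(*)→e]((R ⋈[g=f] T))) ⋈[g=h] ρ[h/e](π[e](S))) → 1

E1 and E2 produce the same multiset:
g | e | h
2 | 1 | 2

yes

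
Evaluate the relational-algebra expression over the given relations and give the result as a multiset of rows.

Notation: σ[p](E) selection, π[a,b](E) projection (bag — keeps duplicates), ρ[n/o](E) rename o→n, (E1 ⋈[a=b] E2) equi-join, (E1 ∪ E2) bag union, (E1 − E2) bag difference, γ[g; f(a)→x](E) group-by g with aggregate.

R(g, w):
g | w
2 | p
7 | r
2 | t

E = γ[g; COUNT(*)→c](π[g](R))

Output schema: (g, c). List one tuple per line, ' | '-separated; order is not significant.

Per-node cardinality:
  R → 3
  π[g](R) → 3
  γ[g; COUNT(*)→c](π[g](R)) → 2

== RESULT ==
g | c
2 | 2
7 | 1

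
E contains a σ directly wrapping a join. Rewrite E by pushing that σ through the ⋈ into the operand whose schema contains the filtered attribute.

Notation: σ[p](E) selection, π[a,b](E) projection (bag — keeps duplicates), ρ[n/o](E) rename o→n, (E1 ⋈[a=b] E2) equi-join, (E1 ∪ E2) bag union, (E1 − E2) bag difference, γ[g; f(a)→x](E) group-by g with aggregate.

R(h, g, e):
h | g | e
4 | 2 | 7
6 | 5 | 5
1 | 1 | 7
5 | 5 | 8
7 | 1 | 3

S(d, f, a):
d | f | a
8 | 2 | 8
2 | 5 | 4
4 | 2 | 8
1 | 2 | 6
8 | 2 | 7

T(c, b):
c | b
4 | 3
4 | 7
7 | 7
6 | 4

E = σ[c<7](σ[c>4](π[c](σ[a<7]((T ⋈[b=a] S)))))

σ filters on a, owned by the right side.
E' = σ[c<7](σ[c>4](π[c]((T ⋈[b=a] σ[a<7](S)))))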